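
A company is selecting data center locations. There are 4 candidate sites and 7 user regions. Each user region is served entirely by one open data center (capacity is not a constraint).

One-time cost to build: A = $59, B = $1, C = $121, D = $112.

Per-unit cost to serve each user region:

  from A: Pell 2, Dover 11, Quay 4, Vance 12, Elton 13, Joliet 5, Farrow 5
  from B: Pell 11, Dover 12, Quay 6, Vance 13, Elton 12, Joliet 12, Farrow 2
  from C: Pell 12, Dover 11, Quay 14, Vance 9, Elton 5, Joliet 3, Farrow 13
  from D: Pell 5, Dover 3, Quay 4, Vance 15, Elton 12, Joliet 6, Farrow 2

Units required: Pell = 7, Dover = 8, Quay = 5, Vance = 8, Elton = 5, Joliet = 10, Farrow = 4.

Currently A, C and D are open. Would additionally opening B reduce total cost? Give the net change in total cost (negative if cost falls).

Current service cost with {A, C, D}: 193.
Adding B: each user region re-picks its cheapest; new service cost 193, saving 0.
Extra fixed cost: 1. Net change = 1 − 0 = 1.
(Totals: 485 → 486.)

No — net change +1 (cost rises by 1).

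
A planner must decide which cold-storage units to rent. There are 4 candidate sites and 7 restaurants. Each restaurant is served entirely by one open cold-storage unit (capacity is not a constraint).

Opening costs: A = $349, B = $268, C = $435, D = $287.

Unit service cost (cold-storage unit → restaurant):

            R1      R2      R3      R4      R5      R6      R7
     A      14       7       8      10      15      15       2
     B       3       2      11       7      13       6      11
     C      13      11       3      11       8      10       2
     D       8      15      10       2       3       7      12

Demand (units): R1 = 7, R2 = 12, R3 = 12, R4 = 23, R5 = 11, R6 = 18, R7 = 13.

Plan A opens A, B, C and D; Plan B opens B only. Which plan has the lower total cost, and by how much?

Plan A: {A, B, C, D}: R1→B 3·7=21, R2→B 2·12=24, R3→C 3·12=36, R4→D 2·23=46, R5→D 3·11=33, R6→B 6·18=108, R7→A 2·13=26. Service 294; fixed 1339; total 1633.
Plan B: {B}: R1→B 3·7=21, R2→B 2·12=24, R3→B 11·12=132, R4→B 7·23=161, R5→B 13·11=143, R6→B 6·18=108, R7→B 11·13=143. Service 732; fixed 268; total 1000.
Difference: |1633 − 1000| = 633.

Plan B is cheaper by 633.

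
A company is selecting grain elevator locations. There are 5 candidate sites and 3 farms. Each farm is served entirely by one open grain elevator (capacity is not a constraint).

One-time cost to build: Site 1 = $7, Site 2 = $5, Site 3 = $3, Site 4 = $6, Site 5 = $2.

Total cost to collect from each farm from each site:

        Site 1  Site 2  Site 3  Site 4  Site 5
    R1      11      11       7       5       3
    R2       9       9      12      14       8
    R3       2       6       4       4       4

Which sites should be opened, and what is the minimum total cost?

For any fixed open set, each farm goes to its cheapest open site; total = fixed + service.
{Site 5}: R1→Site 5 3, R2→Site 5 8, R3→Site 5 4. Service 15; fixed 2; total 17.
{Site 3, Site 5}: R1→Site 5 3, R2→Site 5 8, R3→Site 3 4. Service 15; fixed 5; total 20.
{Site 1, Site 5}: service 13 + fixed 9 = 22
{Site 1, Site 2, Site 3, Site 4, Site 5}: service 13 + fixed 23 = 36
No other subset beats 17.

Open Site 5 only; minimum total cost 17.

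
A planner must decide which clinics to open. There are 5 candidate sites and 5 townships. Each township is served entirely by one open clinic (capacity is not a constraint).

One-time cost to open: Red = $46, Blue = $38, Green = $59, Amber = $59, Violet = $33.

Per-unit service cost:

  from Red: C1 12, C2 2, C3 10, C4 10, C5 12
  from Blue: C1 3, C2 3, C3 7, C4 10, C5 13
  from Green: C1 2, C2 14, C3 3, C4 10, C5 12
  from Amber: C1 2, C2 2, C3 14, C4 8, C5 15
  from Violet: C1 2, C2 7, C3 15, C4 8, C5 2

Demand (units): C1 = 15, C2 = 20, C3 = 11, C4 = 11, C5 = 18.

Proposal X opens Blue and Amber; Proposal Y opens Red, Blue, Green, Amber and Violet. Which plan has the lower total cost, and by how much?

Proposal X: {Blue, Amber}: C1→Amber 2·15=30, C2→Amber 2·20=40, C3→Blue 7·11=77, C4→Amber 8·11=88, C5→Blue 13·18=234. Service 469; fixed 97; total 566.
Proposal Y: {Red, Blue, Green, Amber, Violet}: C1→Green 2·15=30, C2→Red 2·20=40, C3→Green 3·11=33, C4→Amber 8·11=88, C5→Violet 2·18=36. Service 227; fixed 235; total 462.
Difference: |566 − 462| = 104.

Proposal Y is cheaper by 104.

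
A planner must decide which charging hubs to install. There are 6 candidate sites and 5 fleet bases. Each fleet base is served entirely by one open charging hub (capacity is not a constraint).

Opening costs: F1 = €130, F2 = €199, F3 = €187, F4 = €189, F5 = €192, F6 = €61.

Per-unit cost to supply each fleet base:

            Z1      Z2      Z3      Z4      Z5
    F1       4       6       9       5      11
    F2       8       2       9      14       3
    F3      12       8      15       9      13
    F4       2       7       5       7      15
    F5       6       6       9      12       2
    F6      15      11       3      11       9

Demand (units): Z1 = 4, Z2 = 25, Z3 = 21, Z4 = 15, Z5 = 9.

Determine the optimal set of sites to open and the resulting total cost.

Open F1 and F6; minimum total cost 576.

For any fixed open set, each fleet base goes to its cheapest open site; total = fixed + service.
{F1, F6}: Z1→F1 4·4=16, Z2→F1 6·25=150, Z3→F6 3·21=63, Z4→F1 5·15=75, Z5→F6 9·9=81. Service 385; fixed 191; total 576.
{F2, F6}: service 337 + fixed 260 = 597
{F1, F2, F6}: Z1→F1 4·4=16, Z2→F2 2·25=50, Z3→F6 3·21=63, Z4→F1 5·15=75, Z5→F2 3·9=27. Service 231; fixed 390; total 621.
{F1, F2, F3, F4, F5, F6}: Z1→F4 2·4=8, Z2→F2 2·25=50, Z3→F6 3·21=63, Z4→F1 5·15=75, Z5→F5 2·9=18. Service 214; fixed 958; total 1172.
No other subset beats 576.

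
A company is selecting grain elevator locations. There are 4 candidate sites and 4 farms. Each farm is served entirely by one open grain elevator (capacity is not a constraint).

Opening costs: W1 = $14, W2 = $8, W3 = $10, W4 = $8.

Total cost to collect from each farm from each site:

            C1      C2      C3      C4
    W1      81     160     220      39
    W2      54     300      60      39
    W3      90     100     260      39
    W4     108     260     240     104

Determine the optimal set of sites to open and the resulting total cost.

Open W2 and W3; minimum total cost 271.

For any fixed open set, each farm goes to its cheapest open site; total = fixed + service.
{W2, W3}: C1→W2 54, C2→W3 100, C3→W2 60, C4→W2 39. Service 253; fixed 18; total 271.
{W2, W3, W4}: service 253 + fixed 26 = 279
{W1, W2, W3}: C1→W2 54, C2→W3 100, C3→W2 60, C4→W1 39. Service 253; fixed 32; total 285.
{W1, W2, W3, W4}: C1→W2 54, C2→W3 100, C3→W2 60, C4→W1 39. Service 253; fixed 40; total 293.
No other subset beats 271.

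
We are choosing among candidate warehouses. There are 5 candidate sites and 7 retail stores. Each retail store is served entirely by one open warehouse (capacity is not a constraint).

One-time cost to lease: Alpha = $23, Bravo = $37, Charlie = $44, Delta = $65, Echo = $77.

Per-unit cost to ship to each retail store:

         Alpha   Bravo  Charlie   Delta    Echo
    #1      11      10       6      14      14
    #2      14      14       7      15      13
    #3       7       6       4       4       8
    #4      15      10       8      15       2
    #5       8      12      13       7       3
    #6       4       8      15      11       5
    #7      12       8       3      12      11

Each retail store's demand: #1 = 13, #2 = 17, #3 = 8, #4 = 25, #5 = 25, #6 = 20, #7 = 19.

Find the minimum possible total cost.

For any fixed open set, each retail store goes to its cheapest open site; total = fixed + service.
{Charlie, Echo}: #1→Charlie 6·13=78, #2→Charlie 7·17=119, #3→Charlie 4·8=32, #4→Echo 2·25=50, #5→Echo 3·25=75, #6→Echo 5·20=100, #7→Charlie 3·19=57. Service 511; fixed 121; total 632.
{Alpha, Charlie, Echo}: #1→Charlie 6·13=78, #2→Charlie 7·17=119, #3→Charlie 4·8=32, #4→Echo 2·25=50, #5→Echo 3·25=75, #6→Alpha 4·20=80, #7→Charlie 3·19=57. Service 491; fixed 144; total 635.
{Bravo, Charlie, Echo}: service 511 + fixed 158 = 669
{Alpha, Bravo, Charlie, Delta, Echo}: service 491 + fixed 246 = 737
No other subset beats 632.

Minimum total cost: 632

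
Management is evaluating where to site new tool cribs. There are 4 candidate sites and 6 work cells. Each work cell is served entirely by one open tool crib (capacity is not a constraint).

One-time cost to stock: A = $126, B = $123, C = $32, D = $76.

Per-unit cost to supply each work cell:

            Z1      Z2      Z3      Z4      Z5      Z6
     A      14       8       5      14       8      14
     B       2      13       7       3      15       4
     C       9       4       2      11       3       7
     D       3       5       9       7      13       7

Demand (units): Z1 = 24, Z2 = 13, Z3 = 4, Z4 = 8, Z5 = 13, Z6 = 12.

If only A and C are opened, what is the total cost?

Total cost: 645

Each work cell is assigned to its cheapest site among the open ones.
{A, C}: Z1→C 9·24=216, Z2→C 4·13=52, Z3→C 2·4=8, Z4→C 11·8=88, Z5→C 3·13=39, Z6→C 7·12=84. Service 487; fixed 158; total 645.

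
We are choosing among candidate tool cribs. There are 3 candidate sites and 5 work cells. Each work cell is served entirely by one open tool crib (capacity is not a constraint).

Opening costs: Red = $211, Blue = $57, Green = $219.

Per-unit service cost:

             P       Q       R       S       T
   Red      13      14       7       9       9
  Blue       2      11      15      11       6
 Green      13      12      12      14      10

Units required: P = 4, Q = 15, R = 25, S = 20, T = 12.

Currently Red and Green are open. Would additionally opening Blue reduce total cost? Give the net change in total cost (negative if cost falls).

Yes — net change −38 (cost falls by 38).

Current service cost with {Red, Green}: 695.
Adding Blue: each work cell re-picks its cheapest; new service cost 600, saving 95.
Extra fixed cost: 57. Net change = 57 − 95 = -38.
(Totals: 1125 → 1087.)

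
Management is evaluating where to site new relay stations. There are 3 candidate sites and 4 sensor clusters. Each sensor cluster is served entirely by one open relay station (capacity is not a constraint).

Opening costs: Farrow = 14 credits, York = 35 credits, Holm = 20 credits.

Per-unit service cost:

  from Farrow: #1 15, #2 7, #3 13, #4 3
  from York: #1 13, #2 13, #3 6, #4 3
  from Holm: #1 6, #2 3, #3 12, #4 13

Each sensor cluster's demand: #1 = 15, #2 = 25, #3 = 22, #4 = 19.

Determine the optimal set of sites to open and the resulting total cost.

For any fixed open set, each sensor cluster goes to its cheapest open site; total = fixed + service.
{York, Holm}: #1→Holm 6·15=90, #2→Holm 3·25=75, #3→York 6·22=132, #4→York 3·19=57. Service 354; fixed 55; total 409.
{Farrow, York, Holm}: service 354 + fixed 69 = 423
{Farrow, Holm}: #1→Holm 6·15=90, #2→Holm 3·25=75, #3→Holm 12·22=264, #4→Farrow 3·19=57. Service 486; fixed 34; total 520.
{Farrow}: service 743 + fixed 14 = 757
No other subset beats 409.

Open York and Holm; minimum total cost 409.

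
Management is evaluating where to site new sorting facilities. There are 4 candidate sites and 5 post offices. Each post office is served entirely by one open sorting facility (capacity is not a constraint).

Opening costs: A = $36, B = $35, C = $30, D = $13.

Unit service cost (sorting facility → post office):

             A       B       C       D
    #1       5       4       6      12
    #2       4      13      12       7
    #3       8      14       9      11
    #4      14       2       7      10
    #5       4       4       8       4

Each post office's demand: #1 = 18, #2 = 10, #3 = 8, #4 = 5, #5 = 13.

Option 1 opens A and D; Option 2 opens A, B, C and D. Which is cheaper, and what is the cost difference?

Option 1 is cheaper by 7.

Option 1: {A, D}: #1→A 5·18=90, #2→A 4·10=40, #3→A 8·8=64, #4→D 10·5=50, #5→A 4·13=52. Service 296; fixed 49; total 345.
Option 2: {A, B, C, D}: #1→B 4·18=72, #2→A 4·10=40, #3→A 8·8=64, #4→B 2·5=10, #5→A 4·13=52. Service 238; fixed 114; total 352.
Difference: |345 − 352| = 7.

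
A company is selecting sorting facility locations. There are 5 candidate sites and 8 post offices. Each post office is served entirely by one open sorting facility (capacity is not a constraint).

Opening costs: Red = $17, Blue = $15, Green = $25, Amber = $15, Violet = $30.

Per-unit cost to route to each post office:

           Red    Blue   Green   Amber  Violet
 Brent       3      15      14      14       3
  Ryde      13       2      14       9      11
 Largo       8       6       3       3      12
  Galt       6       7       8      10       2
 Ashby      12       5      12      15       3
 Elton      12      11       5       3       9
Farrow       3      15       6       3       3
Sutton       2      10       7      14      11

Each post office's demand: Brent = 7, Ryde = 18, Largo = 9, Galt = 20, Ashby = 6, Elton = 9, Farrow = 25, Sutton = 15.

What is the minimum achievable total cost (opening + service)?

Minimum total cost: 351

For any fixed open set, each post office goes to its cheapest open site; total = fixed + service.
{Red, Blue, Amber, Violet}: Brent→Red 3·7=21, Ryde→Blue 2·18=36, Largo→Amber 3·9=27, Galt→Violet 2·20=40, Ashby→Violet 3·6=18, Elton→Amber 3·9=27, Farrow→Red 3·25=75, Sutton→Red 2·15=30. Service 274; fixed 77; total 351.
{Red, Blue, Green, Amber, Violet}: service 274 + fixed 102 = 376
{Red, Blue, Green, Violet}: Brent→Red 3·7=21, Ryde→Blue 2·18=36, Largo→Green 3·9=27, Galt→Violet 2·20=40, Ashby→Violet 3·6=18, Elton→Green 5·9=45, Farrow→Red 3·25=75, Sutton→Red 2·15=30. Service 292; fixed 87; total 379.
{Blue}: Brent→Blue 15·7=105, Ryde→Blue 2·18=36, Largo→Blue 6·9=54, Galt→Blue 7·20=140, Ashby→Blue 5·6=30, Elton→Blue 11·9=99, Farrow→Blue 15·25=375, Sutton→Blue 10·15=150. Service 989; fixed 15; total 1004.
No other subset beats 351.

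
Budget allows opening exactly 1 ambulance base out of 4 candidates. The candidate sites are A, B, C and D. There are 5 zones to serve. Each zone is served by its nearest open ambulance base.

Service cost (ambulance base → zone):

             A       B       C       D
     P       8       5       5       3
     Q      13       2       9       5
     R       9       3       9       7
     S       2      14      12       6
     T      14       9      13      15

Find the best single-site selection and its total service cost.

With exactly 1 open, each zone uses its cheapest among the chosen.
{B}: P→B 5, Q→B 2, R→B 3, S→B 14, T→B 9. Service cost 33.
{D}: service cost 36
{A}: service cost 46
Among all 4 size-1 choices, {B} is lowest.

Choose B only; total service cost 33.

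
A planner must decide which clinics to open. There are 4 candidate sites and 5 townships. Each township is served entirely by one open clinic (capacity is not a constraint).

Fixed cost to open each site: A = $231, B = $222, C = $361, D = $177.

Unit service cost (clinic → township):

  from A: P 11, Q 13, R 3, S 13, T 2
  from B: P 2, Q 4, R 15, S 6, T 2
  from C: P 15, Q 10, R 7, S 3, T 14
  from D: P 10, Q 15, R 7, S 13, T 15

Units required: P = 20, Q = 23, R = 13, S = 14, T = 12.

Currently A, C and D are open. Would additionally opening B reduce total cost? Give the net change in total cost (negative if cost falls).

Current service cost with {A, C, D}: 535.
Adding B: each township re-picks its cheapest; new service cost 237, saving 298.
Extra fixed cost: 222. Net change = 222 − 298 = -76.
(Totals: 1304 → 1228.)

Yes — net change −76 (cost falls by 76).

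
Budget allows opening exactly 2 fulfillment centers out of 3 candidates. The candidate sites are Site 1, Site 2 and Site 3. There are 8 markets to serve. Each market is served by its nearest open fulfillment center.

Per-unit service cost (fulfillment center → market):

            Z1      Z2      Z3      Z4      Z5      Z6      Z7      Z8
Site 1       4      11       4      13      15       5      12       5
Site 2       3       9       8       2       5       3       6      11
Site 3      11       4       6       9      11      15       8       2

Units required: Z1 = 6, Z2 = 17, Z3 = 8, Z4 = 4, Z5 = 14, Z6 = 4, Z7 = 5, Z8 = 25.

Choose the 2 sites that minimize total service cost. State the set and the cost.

With exactly 2 open, each market uses its cheapest among the chosen.
{Site 2, Site 3}: Z1→Site 2 3·6=18, Z2→Site 3 4·17=68, Z3→Site 3 6·8=48, Z4→Site 2 2·4=8, Z5→Site 2 5·14=70, Z6→Site 2 3·4=12, Z7→Site 2 6·5=30, Z8→Site 3 2·25=50. Service cost 304.
{Site 1, Site 3}: service cost 424
{Site 1, Site 2}: service cost 448
Among all 3 size-2 choices, {Site 2, Site 3} is lowest.

Choose Site 2 and Site 3; total service cost 304.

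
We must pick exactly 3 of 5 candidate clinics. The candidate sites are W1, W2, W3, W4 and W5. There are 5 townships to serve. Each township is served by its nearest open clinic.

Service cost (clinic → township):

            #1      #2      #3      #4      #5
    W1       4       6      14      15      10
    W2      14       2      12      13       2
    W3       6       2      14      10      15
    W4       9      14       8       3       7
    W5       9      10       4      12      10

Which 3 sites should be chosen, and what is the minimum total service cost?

With exactly 3 open, each township uses its cheapest among the chosen.
{W1, W2, W4}: #1→W1 4, #2→W2 2, #3→W4 8, #4→W4 3, #5→W2 2. Service cost 19.
{W2, W4, W5}: service cost 20
{W2, W3, W4}: service cost 21
Among all 10 size-3 choices, {W1, W2, W4} is lowest.

Choose W1, W2 and W4; total service cost 19.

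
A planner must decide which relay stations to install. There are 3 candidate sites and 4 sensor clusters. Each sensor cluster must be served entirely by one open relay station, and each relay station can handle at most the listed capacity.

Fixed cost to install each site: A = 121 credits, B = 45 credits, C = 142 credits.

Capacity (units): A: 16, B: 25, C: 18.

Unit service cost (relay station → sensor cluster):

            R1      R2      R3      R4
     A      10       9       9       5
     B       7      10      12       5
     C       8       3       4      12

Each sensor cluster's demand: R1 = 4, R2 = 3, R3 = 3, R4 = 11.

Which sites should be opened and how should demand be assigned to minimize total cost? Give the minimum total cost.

Open {B}: R1→B 7·4=28, R2→B 10·3=30, R3→B 12·3=36, R4→B 5·11=55.
Loads: B carries 21/25. Service 149; fixed 45; total 194.
Next best feasible plan costs 291.

Minimum total cost: 194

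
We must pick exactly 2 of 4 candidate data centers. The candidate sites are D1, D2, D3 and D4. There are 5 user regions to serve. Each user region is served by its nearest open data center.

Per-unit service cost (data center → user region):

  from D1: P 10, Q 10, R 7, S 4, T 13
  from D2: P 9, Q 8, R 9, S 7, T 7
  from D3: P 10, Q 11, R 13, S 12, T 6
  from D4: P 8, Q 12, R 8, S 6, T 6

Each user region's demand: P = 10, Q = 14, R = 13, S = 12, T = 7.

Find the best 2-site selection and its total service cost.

Choose D1 and D2; total service cost 390.

With exactly 2 open, each user region uses its cheapest among the chosen.
{D1, D2}: P→D2 9·10=90, Q→D2 8·14=112, R→D1 7·13=91, S→D1 4·12=48, T→D2 7·7=49. Service cost 390.
{D1, D4}: service cost 401
{D2, D4}: service cost 410
Among all 6 size-2 choices, {D1, D2} is lowest.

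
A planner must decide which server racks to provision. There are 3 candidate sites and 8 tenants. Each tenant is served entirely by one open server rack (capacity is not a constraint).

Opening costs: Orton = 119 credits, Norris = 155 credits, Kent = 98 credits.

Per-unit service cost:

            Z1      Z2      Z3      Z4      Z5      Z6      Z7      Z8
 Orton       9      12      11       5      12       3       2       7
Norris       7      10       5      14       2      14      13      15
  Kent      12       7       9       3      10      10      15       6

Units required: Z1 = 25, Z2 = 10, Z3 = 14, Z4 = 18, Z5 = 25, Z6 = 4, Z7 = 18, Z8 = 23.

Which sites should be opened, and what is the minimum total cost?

Open Orton and Norris; minimum total cost 968.

For any fixed open set, each tenant goes to its cheapest open site; total = fixed + service.
{Orton, Norris}: Z1→Norris 7·25=175, Z2→Norris 10·10=100, Z3→Norris 5·14=70, Z4→Orton 5·18=90, Z5→Norris 2·25=50, Z6→Orton 3·4=12, Z7→Orton 2·18=36, Z8→Orton 7·23=161. Service 694; fixed 274; total 968.
{Orton, Norris, Kent}: service 605 + fixed 372 = 977
{Norris, Kent}: service 831 + fixed 253 = 1084
{Kent}: Z1→Kent 12·25=300, Z2→Kent 7·10=70, Z3→Kent 9·14=126, Z4→Kent 3·18=54, Z5→Kent 10·25=250, Z6→Kent 10·4=40, Z7→Kent 15·18=270, Z8→Kent 6·23=138. Service 1248; fixed 98; total 1346.
No other subset beats 968.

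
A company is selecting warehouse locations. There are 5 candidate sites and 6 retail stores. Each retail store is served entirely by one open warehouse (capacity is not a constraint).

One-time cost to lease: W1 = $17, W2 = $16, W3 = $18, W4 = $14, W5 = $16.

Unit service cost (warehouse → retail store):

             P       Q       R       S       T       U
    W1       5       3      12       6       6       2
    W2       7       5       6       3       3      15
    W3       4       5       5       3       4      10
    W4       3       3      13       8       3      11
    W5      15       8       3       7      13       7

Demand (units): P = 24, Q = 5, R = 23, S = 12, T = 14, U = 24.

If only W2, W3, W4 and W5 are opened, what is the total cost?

Total cost: 466

Each retail store is assigned to its cheapest site among the open ones.
{W2, W3, W4, W5}: P→W4 3·24=72, Q→W4 3·5=15, R→W5 3·23=69, S→W2 3·12=36, T→W2 3·14=42, U→W5 7·24=168. Service 402; fixed 64; total 466.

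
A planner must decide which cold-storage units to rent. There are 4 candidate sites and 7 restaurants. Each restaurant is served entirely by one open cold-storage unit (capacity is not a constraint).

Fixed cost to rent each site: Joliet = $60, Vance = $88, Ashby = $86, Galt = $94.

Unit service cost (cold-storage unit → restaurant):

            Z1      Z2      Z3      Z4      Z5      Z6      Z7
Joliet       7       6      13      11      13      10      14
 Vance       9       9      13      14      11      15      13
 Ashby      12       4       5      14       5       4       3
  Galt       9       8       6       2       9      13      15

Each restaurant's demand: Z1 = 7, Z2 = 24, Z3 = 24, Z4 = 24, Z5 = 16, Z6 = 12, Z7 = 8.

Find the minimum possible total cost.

Minimum total cost: 659

For any fixed open set, each restaurant goes to its cheapest open site; total = fixed + service.
{Ashby, Galt}: Z1→Galt 9·7=63, Z2→Ashby 4·24=96, Z3→Ashby 5·24=120, Z4→Galt 2·24=48, Z5→Ashby 5·16=80, Z6→Ashby 4·12=48, Z7→Ashby 3·8=24. Service 479; fixed 180; total 659.
{Joliet, Ashby, Galt}: service 465 + fixed 240 = 705
{Vance, Ashby, Galt}: service 479 + fixed 268 = 747
{Joliet, Vance, Ashby, Galt}: Z1→Joliet 7·7=49, Z2→Ashby 4·24=96, Z3→Ashby 5·24=120, Z4→Galt 2·24=48, Z5→Ashby 5·16=80, Z6→Ashby 4·12=48, Z7→Ashby 3·8=24. Service 465; fixed 328; total 793.
No other subset beats 659.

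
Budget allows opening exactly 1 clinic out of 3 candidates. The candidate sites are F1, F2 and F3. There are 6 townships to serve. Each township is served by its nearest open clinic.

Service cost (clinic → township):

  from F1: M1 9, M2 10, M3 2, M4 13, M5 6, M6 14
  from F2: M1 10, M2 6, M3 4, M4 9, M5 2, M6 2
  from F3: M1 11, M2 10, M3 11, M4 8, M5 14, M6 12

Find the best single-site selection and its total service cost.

With exactly 1 open, each township uses its cheapest among the chosen.
{F2}: M1→F2 10, M2→F2 6, M3→F2 4, M4→F2 9, M5→F2 2, M6→F2 2. Service cost 33.
{F1}: service cost 54
{F3}: service cost 66
Among all 3 size-1 choices, {F2} is lowest.

Choose F2 only; total service cost 33.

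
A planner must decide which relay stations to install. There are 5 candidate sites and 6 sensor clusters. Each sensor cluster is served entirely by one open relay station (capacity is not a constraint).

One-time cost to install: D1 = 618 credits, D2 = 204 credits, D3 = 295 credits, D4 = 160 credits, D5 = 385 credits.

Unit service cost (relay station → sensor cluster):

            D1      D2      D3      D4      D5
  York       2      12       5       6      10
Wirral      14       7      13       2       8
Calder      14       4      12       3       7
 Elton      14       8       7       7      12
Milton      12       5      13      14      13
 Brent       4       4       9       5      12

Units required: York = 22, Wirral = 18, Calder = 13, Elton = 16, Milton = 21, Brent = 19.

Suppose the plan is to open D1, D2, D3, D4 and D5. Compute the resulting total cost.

Total cost: 2074

Each sensor cluster is assigned to its cheapest site among the open ones.
{D1, D2, D3, D4, D5}: York→D1 2·22=44, Wirral→D4 2·18=36, Calder→D4 3·13=39, Elton→D3 7·16=112, Milton→D2 5·21=105, Brent→D1 4·19=76. Service 412; fixed 1662; total 2074.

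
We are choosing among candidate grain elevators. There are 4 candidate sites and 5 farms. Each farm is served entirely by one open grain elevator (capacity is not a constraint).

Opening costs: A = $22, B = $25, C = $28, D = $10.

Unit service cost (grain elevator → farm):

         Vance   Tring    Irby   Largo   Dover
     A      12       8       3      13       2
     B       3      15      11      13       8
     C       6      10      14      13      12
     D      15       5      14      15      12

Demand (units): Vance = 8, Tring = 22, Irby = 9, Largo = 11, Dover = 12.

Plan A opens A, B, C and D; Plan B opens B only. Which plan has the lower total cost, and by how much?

Plan A: {A, B, C, D}: Vance→B 3·8=24, Tring→D 5·22=110, Irby→A 3·9=27, Largo→A 13·11=143, Dover→A 2·12=24. Service 328; fixed 85; total 413.
Plan B: {B}: Vance→B 3·8=24, Tring→B 15·22=330, Irby→B 11·9=99, Largo→B 13·11=143, Dover→B 8·12=96. Service 692; fixed 25; total 717.
Difference: |413 − 717| = 304.

Plan A is cheaper by 304.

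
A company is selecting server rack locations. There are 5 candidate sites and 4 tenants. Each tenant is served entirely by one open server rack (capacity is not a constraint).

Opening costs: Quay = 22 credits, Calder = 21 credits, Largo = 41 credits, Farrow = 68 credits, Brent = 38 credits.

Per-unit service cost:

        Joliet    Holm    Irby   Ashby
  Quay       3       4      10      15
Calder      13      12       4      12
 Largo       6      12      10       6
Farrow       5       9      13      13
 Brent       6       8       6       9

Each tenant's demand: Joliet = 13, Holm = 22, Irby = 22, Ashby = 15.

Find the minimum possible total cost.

Minimum total cost: 389

For any fixed open set, each tenant goes to its cheapest open site; total = fixed + service.
{Quay, Calder, Largo}: Joliet→Quay 3·13=39, Holm→Quay 4·22=88, Irby→Calder 4·22=88, Ashby→Largo 6·15=90. Service 305; fixed 84; total 389.
{Quay, Calder, Largo, Brent}: service 305 + fixed 122 = 427
{Quay, Calder, Brent}: service 350 + fixed 81 = 431
{Quay, Calder, Largo, Farrow, Brent}: service 305 + fixed 190 = 495
No other subset beats 389.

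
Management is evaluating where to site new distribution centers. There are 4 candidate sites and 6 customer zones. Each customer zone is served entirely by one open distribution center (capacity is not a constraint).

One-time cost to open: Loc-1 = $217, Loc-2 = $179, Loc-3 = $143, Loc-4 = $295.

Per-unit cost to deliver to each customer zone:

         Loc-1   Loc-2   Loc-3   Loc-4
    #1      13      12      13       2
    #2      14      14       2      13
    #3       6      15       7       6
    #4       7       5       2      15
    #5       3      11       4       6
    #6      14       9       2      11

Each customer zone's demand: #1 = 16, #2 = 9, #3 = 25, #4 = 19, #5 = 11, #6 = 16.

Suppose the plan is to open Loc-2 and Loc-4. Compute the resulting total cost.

Each customer zone is assigned to its cheapest site among the open ones.
{Loc-2, Loc-4}: #1→Loc-4 2·16=32, #2→Loc-4 13·9=117, #3→Loc-4 6·25=150, #4→Loc-2 5·19=95, #5→Loc-4 6·11=66, #6→Loc-2 9·16=144. Service 604; fixed 474; total 1078.

Total cost: 1078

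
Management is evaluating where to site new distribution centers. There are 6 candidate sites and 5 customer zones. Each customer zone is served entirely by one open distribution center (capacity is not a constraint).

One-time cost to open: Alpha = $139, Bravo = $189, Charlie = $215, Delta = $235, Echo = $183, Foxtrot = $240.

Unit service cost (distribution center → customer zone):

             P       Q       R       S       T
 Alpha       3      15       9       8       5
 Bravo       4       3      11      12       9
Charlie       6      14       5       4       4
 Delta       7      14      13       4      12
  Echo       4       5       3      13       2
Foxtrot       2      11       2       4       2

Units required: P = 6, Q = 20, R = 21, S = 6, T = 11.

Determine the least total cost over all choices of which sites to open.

Minimum total cost: 470

For any fixed open set, each customer zone goes to its cheapest open site; total = fixed + service.
{Echo}: P→Echo 4·6=24, Q→Echo 5·20=100, R→Echo 3·21=63, S→Echo 13·6=78, T→Echo 2·11=22. Service 287; fixed 183; total 470.
{Foxtrot}: P→Foxtrot 2·6=12, Q→Foxtrot 11·20=220, R→Foxtrot 2·21=42, S→Foxtrot 4·6=24, T→Foxtrot 2·11=22. Service 320; fixed 240; total 560.
{Alpha, Echo}: P→Alpha 3·6=18, Q→Echo 5·20=100, R→Echo 3·21=63, S→Alpha 8·6=48, T→Echo 2·11=22. Service 251; fixed 322; total 573.
{Alpha, Bravo, Charlie, Delta, Echo, Foxtrot}: service 160 + fixed 1201 = 1361
No other subset beats 470.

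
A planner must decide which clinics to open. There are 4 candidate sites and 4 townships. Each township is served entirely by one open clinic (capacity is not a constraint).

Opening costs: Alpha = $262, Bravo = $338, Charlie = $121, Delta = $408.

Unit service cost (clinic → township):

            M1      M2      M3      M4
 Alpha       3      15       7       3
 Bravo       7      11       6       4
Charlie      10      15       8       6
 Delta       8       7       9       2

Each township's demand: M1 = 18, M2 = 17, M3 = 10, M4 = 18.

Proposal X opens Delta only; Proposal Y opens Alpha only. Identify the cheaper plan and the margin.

Proposal Y is cheaper by 102.

Proposal X: {Delta}: M1→Delta 8·18=144, M2→Delta 7·17=119, M3→Delta 9·10=90, M4→Delta 2·18=36. Service 389; fixed 408; total 797.
Proposal Y: {Alpha}: M1→Alpha 3·18=54, M2→Alpha 15·17=255, M3→Alpha 7·10=70, M4→Alpha 3·18=54. Service 433; fixed 262; total 695.
Difference: |797 − 695| = 102.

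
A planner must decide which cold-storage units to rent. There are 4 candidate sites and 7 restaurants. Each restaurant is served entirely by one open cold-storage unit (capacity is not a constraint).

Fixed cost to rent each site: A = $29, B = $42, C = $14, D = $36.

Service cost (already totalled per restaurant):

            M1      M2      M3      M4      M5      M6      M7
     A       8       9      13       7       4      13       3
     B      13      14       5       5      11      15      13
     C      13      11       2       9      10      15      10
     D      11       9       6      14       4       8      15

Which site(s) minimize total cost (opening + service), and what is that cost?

For any fixed open set, each restaurant goes to its cheapest open site; total = fixed + service.
{C}: M1→C 13, M2→C 11, M3→C 2, M4→C 9, M5→C 10, M6→C 15, M7→C 10. Service 70; fixed 14; total 84.
{A}: service 57 + fixed 29 = 86
{A, C}: service 46 + fixed 43 = 89
{A, B, C, D}: M1→A 8, M2→A 9, M3→C 2, M4→B 5, M5→A 4, M6→D 8, M7→A 3. Service 39; fixed 121; total 160.
No other subset beats 84.

Open C only; minimum total cost 84.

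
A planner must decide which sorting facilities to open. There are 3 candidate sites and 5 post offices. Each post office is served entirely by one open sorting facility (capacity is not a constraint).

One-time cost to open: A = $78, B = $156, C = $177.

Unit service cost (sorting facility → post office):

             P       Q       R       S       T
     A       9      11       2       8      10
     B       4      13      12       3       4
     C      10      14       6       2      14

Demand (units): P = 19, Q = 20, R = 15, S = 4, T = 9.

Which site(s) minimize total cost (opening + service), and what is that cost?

For any fixed open set, each post office goes to its cheapest open site; total = fixed + service.
{A, B}: P→B 4·19=76, Q→A 11·20=220, R→A 2·15=30, S→B 3·4=12, T→B 4·9=36. Service 374; fixed 234; total 608.
{A}: service 543 + fixed 78 = 621
{B}: service 564 + fixed 156 = 720
{A, B, C}: service 370 + fixed 411 = 781
No other subset beats 608.

Open A and B; minimum total cost 608.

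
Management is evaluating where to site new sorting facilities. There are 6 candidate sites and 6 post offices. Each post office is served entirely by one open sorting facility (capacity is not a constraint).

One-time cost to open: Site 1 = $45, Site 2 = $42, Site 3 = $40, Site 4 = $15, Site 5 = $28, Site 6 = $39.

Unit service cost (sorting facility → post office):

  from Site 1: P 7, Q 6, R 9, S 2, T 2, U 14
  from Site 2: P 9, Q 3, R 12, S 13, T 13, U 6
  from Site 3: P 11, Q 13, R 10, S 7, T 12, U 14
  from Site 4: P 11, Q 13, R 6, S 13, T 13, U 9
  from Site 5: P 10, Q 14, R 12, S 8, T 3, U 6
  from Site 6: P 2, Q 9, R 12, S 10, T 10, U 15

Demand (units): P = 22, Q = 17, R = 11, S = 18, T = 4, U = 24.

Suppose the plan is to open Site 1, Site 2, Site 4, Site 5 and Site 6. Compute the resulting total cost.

Total cost: 518

Each post office is assigned to its cheapest site among the open ones.
{Site 1, Site 2, Site 4, Site 5, Site 6}: P→Site 6 2·22=44, Q→Site 2 3·17=51, R→Site 4 6·11=66, S→Site 1 2·18=36, T→Site 1 2·4=8, U→Site 2 6·24=144. Service 349; fixed 169; total 518.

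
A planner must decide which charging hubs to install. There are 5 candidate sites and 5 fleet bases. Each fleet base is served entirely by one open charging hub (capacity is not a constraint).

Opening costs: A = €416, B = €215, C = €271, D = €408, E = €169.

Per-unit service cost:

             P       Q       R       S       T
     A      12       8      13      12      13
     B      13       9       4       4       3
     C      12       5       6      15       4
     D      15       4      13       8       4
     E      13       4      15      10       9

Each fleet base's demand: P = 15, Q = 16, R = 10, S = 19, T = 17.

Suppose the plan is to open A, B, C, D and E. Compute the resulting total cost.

Each fleet base is assigned to its cheapest site among the open ones.
{A, B, C, D, E}: P→A 12·15=180, Q→D 4·16=64, R→B 4·10=40, S→B 4·19=76, T→B 3·17=51. Service 411; fixed 1479; total 1890.

Total cost: 1890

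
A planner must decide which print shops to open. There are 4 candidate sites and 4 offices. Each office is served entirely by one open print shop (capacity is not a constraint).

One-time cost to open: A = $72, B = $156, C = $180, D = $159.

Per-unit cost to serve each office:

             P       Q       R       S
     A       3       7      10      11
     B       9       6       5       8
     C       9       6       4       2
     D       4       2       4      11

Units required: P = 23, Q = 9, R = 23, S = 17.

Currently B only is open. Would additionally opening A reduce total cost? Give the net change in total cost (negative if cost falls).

Yes — net change −66 (cost falls by 66).

Current service cost with {B}: 512.
Adding A: each office re-picks its cheapest; new service cost 374, saving 138.
Extra fixed cost: 72. Net change = 72 − 138 = -66.
(Totals: 668 → 602.)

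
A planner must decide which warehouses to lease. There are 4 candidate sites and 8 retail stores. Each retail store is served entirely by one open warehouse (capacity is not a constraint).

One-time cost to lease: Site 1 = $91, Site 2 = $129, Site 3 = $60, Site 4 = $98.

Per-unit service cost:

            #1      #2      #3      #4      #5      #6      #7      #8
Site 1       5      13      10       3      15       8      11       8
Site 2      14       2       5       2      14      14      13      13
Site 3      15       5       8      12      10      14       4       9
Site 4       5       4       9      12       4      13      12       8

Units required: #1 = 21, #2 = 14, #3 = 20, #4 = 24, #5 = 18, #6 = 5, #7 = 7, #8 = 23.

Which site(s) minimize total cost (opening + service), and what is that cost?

Open Site 2 and Site 4; minimum total cost 913.

For any fixed open set, each retail store goes to its cheapest open site; total = fixed + service.
{Site 2, Site 4}: #1→Site 4 5·21=105, #2→Site 2 2·14=28, #3→Site 2 5·20=100, #4→Site 2 2·24=48, #5→Site 4 4·18=72, #6→Site 4 13·5=65, #7→Site 4 12·7=84, #8→Site 4 8·23=184. Service 686; fixed 227; total 913.
{Site 2, Site 3, Site 4}: service 630 + fixed 287 = 917
{Site 1, Site 3, Site 4}: service 717 + fixed 249 = 966
{Site 1, Site 2, Site 3, Site 4}: service 605 + fixed 378 = 983
(All 15 nonempty subsets were checked; Site 2 and Site 4 is lowest.)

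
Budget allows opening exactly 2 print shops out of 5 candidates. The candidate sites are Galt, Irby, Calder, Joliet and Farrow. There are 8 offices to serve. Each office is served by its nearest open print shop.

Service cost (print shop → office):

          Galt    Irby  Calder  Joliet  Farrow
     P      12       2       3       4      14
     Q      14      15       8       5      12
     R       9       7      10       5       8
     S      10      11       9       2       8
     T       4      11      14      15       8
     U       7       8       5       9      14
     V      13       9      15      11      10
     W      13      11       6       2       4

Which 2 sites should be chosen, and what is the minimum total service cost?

With exactly 2 open, each office uses its cheapest among the chosen.
{Galt, Joliet}: P→Joliet 4, Q→Joliet 5, R→Joliet 5, S→Joliet 2, T→Galt 4, U→Galt 7, V→Joliet 11, W→Joliet 2. Service cost 40.
{Irby, Joliet}: service cost 44
{Joliet, Farrow}: service cost 45
Among all 10 size-2 choices, {Galt, Joliet} is lowest.

Choose Galt and Joliet; total service cost 40.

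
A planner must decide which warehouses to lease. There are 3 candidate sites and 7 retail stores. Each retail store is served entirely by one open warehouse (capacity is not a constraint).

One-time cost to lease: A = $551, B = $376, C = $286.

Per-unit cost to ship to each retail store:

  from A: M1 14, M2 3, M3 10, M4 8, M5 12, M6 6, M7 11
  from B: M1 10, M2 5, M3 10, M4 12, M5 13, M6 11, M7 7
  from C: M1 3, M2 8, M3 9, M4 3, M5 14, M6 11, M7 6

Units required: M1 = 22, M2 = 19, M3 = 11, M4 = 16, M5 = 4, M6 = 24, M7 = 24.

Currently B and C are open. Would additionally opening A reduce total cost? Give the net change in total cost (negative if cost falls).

No — net change +389 (cost rises by 389).

Current service cost with {B, C}: 768.
Adding A: each retail store re-picks its cheapest; new service cost 606, saving 162.
Extra fixed cost: 551. Net change = 551 − 162 = 389.
(Totals: 1430 → 1819.)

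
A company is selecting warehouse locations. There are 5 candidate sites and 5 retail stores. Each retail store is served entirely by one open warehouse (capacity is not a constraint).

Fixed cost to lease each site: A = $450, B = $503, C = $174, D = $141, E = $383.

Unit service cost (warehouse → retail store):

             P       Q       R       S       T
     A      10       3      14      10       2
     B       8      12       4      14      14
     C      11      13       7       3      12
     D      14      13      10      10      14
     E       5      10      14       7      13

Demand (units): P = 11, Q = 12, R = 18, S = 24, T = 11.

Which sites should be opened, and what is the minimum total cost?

Open C only; minimum total cost 781.

For any fixed open set, each retail store goes to its cheapest open site; total = fixed + service.
{C}: P→C 11·11=121, Q→C 13·12=156, R→C 7·18=126, S→C 3·24=72, T→C 12·11=132. Service 607; fixed 174; total 781.
{C, D}: service 607 + fixed 315 = 922
{A, C}: P→A 10·11=110, Q→A 3·12=36, R→C 7·18=126, S→C 3·24=72, T→A 2·11=22. Service 366; fixed 624; total 990.
{A, B, C, D, E}: P→E 5·11=55, Q→A 3·12=36, R→B 4·18=72, S→C 3·24=72, T→A 2·11=22. Service 257; fixed 1651; total 1908.
No other subset beats 781.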